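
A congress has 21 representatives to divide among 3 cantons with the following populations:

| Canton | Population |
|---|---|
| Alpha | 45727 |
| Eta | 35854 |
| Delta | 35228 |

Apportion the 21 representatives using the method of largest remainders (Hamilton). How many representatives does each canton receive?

Alpha=8; Eta=7; Delta=6

Total 116809; standard divisor 116809/21 ≈ 5562.333.
Standard quotas: Alpha 8.2208, Eta 6.4459, Delta 6.3333.
Lower quotas: Alpha 8, Eta 6, Delta 6 (sum 20, leaving 1 seat).
Remainders in descending order: Eta 0.4459, Delta 0.3333, Alpha 0.2208.
Largest remainder: Eta receives the extra seat.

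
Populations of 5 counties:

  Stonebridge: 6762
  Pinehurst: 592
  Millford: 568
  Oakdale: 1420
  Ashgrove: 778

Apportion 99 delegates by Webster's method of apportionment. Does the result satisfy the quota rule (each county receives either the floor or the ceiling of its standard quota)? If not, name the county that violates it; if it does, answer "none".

Stonebridge

Standard quotas: Stonebridge 66.150, Pinehurst 5.791, Millford 5.557, Oakdale 13.891, Ashgrove 7.611.
Webster allocation: Stonebridge 65, Pinehurst 6, Millford 6, Oakdale 14, Ashgrove 8.
Stonebridge has quota 66.150 (lower 66, upper 67) but receives 65 — outside the quota interval.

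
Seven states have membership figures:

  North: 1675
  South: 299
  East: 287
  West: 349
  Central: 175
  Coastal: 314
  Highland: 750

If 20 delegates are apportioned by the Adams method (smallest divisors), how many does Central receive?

1

Standard divisor 3849/20 ≈ 192.45; standard quotas: North 8.704, South 1.554, East 1.491, West 1.813, Central 0.909, Coastal 1.632, Highland 3.897.
Rounding up gives 9, 2, 2, 2, 1, 2, 4 = 22 seats, so the divisor must be adjusted.
With modified divisor 240: modified quotas North 6.979, South 1.246, East 1.196, West 1.454, Central 0.729, Coastal 1.308, Highland 3.125.
Rounding up: North 7, South 2, East 2, West 2, Central 1, Coastal 2, Highland 4 (total 20).
Central receives 1.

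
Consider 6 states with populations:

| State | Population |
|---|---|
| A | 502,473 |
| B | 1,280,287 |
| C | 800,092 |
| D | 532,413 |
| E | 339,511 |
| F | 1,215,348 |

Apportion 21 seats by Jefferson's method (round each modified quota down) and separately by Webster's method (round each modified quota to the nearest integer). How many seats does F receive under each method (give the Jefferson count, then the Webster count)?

Jefferson: A 2, B 6, C 4, D 2, E 1, F 6.
Webster: A 2, B 6, C 4, D 2, E 2, F 5.
F gets 6 under Jefferson and 5 under Webster.

6 and 5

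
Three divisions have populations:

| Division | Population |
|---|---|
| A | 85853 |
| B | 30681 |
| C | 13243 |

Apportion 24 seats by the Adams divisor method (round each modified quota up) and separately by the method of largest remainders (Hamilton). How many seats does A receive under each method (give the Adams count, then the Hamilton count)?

Adams: A 15, B 6, C 3.
Hamilton: A 16, B 6, C 2.
A gets 15 under Adams and 16 under Hamilton.

15 and 16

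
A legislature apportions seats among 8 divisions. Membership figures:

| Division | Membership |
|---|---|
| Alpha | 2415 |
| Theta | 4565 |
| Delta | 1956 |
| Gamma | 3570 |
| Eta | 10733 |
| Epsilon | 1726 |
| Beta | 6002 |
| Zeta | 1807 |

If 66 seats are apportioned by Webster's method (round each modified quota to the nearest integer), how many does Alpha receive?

5

Standard divisor 32774/66 ≈ 496.576; standard quotas: Alpha 4.863, Theta 9.193, Delta 3.939, Gamma 7.189, Eta 21.614, Epsilon 3.476, Beta 12.087, Zeta 3.639.
Rounding to the nearest integer gives Alpha 5, Theta 9, Delta 4, Gamma 7, Eta 22, Epsilon 3, Beta 12, Zeta 4 — total 66, matching the house size, so no adjustment is needed.
Alpha receives 5.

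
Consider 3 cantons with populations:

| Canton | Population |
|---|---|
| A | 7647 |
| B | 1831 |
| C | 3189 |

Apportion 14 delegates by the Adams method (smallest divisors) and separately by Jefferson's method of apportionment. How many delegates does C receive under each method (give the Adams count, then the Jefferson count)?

4 and 3

Adams: A 8, B 2, C 4.
Jefferson: A 9, B 2, C 3.
C gets 4 under Adams and 3 under Jefferson.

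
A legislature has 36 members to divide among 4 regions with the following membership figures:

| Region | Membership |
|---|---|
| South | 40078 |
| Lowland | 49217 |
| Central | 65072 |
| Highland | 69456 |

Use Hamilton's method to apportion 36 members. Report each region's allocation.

Standard divisor: 223823 ÷ 36 ≈ 6217.306.
Standard quotas: South 6.4462, Lowland 7.9161, Central 10.4663, Highland 11.1714.
Lower quotas: South 6, Lowland 7, Central 10, Highland 11 (sum 34, leaving 2 seats).
Remainders in descending order: Lowland 0.9161, Central 0.4663, South 0.4462, Highland 0.1714.
The surplus seats go to Lowland, Central.

South 6, Lowland 8, Central 11, Highland 11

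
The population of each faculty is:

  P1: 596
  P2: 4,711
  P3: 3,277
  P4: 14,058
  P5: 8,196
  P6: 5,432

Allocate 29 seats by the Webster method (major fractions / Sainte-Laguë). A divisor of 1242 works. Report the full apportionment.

P1 0; P2 4; P3 3; P4 11; P5 7; P6 4

With modified divisor 1242: modified quotas P1 0.480, P2 3.793, P3 2.638, P4 11.319, P5 6.599, P6 4.374.
Rounding to the nearest integer: P1 0, P2 4, P3 3, P4 11, P5 7, P6 4 (total 29).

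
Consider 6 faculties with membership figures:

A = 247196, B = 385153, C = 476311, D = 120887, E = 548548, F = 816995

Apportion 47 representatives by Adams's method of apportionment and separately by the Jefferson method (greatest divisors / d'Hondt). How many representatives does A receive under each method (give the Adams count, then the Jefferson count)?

5 and 4

Adams: A 5, B 7, C 8, D 3, E 10, F 14.
Jefferson: A 4, B 7, C 9, D 2, E 10, F 15.
A gets 5 under Adams and 4 under Jefferson.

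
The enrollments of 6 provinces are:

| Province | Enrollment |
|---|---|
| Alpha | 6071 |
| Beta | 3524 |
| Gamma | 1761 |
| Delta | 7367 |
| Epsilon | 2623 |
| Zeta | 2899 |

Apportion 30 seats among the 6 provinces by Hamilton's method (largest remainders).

Alpha 8; Beta 4; Gamma 2; Delta 9; Epsilon 3; Zeta 4

Total 24245; standard divisor 24245/30 ≈ 808.167.
Standard quotas: Alpha 7.5121, Beta 4.3605, Gamma 2.1790, Delta 9.1157, Epsilon 3.2456, Zeta 3.5871.
Lower quotas: Alpha 7, Beta 4, Gamma 2, Delta 9, Epsilon 3, Zeta 3 (sum 28, leaving 2 seats).
Remainders in descending order: Zeta 0.5871, Alpha 0.5121, Beta 0.3605, Epsilon 0.2456, Gamma 0.1790, Delta 0.1157.
Largest remainders: Zeta, Alpha receive the extra seats.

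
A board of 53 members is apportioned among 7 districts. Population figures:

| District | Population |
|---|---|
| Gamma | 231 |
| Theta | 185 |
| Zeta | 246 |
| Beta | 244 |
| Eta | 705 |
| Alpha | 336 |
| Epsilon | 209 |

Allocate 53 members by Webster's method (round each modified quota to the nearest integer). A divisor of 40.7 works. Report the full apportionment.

Gamma: 6; Theta: 5; Zeta: 6; Beta: 6; Eta: 17; Alpha: 8; Epsilon: 5

With modified divisor 40.7: modified quotas Gamma 5.676, Theta 4.545, Zeta 6.044, Beta 5.995, Eta 17.322, Alpha 8.256, Epsilon 5.135.
Rounding to the nearest integer: Gamma 6, Theta 5, Zeta 6, Beta 6, Eta 17, Alpha 8, Epsilon 5 (total 53).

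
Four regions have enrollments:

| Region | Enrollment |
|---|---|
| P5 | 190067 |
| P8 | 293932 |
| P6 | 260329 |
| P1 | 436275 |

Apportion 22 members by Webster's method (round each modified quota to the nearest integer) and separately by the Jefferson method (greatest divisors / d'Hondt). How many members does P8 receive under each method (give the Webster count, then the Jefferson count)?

Webster: P5 4, P8 5, P6 5, P1 8.
Jefferson: P5 3, P8 6, P6 5, P1 8.
P8 gets 5 under Webster and 6 under Jefferson.

5 and 6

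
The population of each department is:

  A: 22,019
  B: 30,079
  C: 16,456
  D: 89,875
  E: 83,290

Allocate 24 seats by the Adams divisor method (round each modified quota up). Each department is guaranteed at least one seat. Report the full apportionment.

A 2, B 3, C 2, D 9, E 8

Standard divisor 241719/24 ≈ 10071.625; standard quotas: A 2.186, B 2.987, C 1.634, D 8.924, E 8.270.
Rounding up gives 3, 3, 2, 9, 9 = 26 seats, so the divisor must be adjusted.
With modified divisor 11122: modified quotas A 1.980, B 2.704, C 1.480, D 8.081, E 7.489.
Rounding up: A 2, B 3, C 2, D 9, E 8 (total 24).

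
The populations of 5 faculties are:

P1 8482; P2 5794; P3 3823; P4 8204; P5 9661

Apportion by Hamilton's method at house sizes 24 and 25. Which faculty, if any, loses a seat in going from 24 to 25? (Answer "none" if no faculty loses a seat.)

P3

At 24 seats: P1 6, P2 4, P3 3, P4 5, P5 6.
At 25 seats: P1 6, P2 4, P3 2, P4 6, P5 7.
P3 drops from 3 to 2.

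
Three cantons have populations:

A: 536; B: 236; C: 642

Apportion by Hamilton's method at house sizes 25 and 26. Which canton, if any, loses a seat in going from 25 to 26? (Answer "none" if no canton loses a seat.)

none

At 25 seats: A 10, B 4, C 11.
At 26 seats: A 10, B 4, C 12.
No canton's allocation decreased.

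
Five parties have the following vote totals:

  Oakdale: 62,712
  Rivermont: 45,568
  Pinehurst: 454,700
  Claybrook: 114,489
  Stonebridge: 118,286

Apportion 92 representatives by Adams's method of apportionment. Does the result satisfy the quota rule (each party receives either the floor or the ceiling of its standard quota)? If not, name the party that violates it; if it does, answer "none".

Pinehurst

Standard quotas: Oakdale 7.250, Rivermont 5.268, Pinehurst 52.569, Claybrook 13.236, Stonebridge 13.675.
Adams allocation: Oakdale 8, Rivermont 6, Pinehurst 51, Claybrook 13, Stonebridge 14.
Pinehurst has quota 52.569 (lower 52, upper 53) but receives 51 — outside the quota interval.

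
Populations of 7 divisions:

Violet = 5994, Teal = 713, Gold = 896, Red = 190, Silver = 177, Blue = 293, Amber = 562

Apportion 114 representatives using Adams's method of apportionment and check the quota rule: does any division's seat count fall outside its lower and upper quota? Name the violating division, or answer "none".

Standard quotas: Violet 77.430, Teal 9.210, Gold 11.574, Red 2.454, Silver 2.286, Blue 3.785, Amber 7.260.
Adams allocation: Violet 75, Teal 9, Gold 12, Red 3, Silver 3, Blue 4, Amber 8.
Violet has quota 77.430 (lower 77, upper 78) but receives 75 — outside the quota interval.

Violet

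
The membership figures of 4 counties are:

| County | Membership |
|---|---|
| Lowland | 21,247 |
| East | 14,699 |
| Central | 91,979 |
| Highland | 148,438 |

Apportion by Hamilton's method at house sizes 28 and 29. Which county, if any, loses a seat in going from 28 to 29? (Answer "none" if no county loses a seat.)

At 28 seats: Lowland 2, East 2, Central 9, Highland 15.
At 29 seats: Lowland 2, East 1, Central 10, Highland 16.
East drops from 2 to 1.

East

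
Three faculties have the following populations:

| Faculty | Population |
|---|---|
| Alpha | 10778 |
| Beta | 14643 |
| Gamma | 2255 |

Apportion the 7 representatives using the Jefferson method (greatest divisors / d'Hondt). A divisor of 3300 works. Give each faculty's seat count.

Alpha 3, Beta 4, Gamma 0

With modified divisor 3300: modified quotas Alpha 3.266, Beta 4.437, Gamma 0.683.
Rounding down: Alpha 3, Beta 4, Gamma 0 (total 7).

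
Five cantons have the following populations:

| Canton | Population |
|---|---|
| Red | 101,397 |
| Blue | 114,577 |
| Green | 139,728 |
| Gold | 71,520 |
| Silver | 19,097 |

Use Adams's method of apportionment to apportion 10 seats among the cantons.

Red 2; Blue 2; Green 3; Gold 2; Silver 1

Standard divisor 446319/10 ≈ 44631.9; standard quotas: Red 2.272, Blue 2.567, Green 3.131, Gold 1.602, Silver 0.428.
Rounding up gives 3, 3, 4, 2, 1 = 13 seats, so the divisor must be adjusted.
With modified divisor 63600: modified quotas Red 1.594, Blue 1.802, Green 2.197, Gold 1.125, Silver 0.300.
Rounding up: Red 2, Blue 2, Green 3, Gold 2, Silver 1 (total 10).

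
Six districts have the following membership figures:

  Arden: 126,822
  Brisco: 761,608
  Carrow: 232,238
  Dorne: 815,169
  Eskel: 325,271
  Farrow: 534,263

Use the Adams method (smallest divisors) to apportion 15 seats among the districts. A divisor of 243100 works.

With modified divisor 243100: modified quotas Arden 0.522, Brisco 3.133, Carrow 0.955, Dorne 3.353, Eskel 1.338, Farrow 2.198.
Rounding up: Arden 1, Brisco 4, Carrow 1, Dorne 4, Eskel 2, Farrow 3 (total 15).

Arden: 1, Brisco: 4, Carrow: 1, Dorne: 4, Eskel: 2, Farrow: 3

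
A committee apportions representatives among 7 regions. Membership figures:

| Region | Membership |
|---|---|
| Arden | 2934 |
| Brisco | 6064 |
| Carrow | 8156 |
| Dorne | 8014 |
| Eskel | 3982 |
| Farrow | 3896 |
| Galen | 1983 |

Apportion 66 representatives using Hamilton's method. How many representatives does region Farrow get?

7

Total 35029; standard divisor 35029/66 ≈ 530.742.
Standard quotas: Arden 5.5281, Brisco 11.4255, Carrow 15.3672, Dorne 15.0996, Eskel 7.5027, Farrow 7.3407, Galen 3.7363.
Lower quotas: Arden 5, Brisco 11, Carrow 15, Dorne 15, Eskel 7, Farrow 7, Galen 3 (sum 63, leaving 3 seats).
Remainders in descending order: Galen 0.7363, Arden 0.5281, Eskel 0.5027, Brisco 0.4255, Carrow 0.3672, Farrow 0.3407, Dorne 0.0996.
Largest remainders: Galen, Arden, Eskel receive the extra seats.
Farrow receives 7.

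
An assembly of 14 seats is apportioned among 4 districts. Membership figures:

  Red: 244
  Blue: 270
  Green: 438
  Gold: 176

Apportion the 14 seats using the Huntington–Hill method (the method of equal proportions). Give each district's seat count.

Red 3, Blue 3, Green 6, Gold 2

With divisor 79: modified quotas Red 3.089, Blue 3.418, Green 5.544, Gold 2.228.
Geometric-mean thresholds: Red √(3·4)=3.464, Blue √(3·4)=3.464, Green √(5·6)=5.477, Gold √(2·3)=2.449.
Each quota rounded against its threshold gives Red 3, Blue 3, Green 6, Gold 2 (total 14).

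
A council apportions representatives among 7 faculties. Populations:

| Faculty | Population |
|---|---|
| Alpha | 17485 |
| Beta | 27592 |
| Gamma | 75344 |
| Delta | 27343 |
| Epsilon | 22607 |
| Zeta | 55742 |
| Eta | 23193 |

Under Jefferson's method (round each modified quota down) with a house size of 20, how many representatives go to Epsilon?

2

Standard divisor 249306/20 ≈ 12465.3; standard quotas: Alpha 1.403, Beta 2.214, Gamma 6.044, Delta 2.194, Epsilon 1.814, Zeta 4.472, Eta 1.861.
Rounding down gives 1, 2, 6, 2, 1, 4, 1 = 17 seats, so the divisor must be adjusted.
With modified divisor 11000: modified quotas Alpha 1.590, Beta 2.508, Gamma 6.849, Delta 2.486, Epsilon 2.055, Zeta 5.067, Eta 2.108.
Rounding down: Alpha 1, Beta 2, Gamma 6, Delta 2, Epsilon 2, Zeta 5, Eta 2 (total 20).
Epsilon receives 2.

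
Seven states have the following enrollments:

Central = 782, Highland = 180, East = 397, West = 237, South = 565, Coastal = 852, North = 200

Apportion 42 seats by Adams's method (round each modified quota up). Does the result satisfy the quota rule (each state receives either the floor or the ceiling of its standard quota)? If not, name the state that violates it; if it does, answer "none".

Standard quotas: Central 10.222, Highland 2.353, East 5.190, West 3.098, South 7.386, Coastal 11.137, North 2.614.
Adams allocation: Central 10, Highland 3, East 5, West 3, South 7, Coastal 11, North 3.
Every allocation lies between the lower and upper quota.

none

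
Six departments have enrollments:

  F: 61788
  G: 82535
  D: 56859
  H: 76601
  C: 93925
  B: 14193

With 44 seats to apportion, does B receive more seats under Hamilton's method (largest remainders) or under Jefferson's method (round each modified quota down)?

Hamilton

Hamilton: F 7, G 9, D 6, H 9, C 11, B 2.
Jefferson: F 7, G 10, D 6, H 9, C 11, B 1.
B gets 2 under Hamilton and 1 under Jefferson.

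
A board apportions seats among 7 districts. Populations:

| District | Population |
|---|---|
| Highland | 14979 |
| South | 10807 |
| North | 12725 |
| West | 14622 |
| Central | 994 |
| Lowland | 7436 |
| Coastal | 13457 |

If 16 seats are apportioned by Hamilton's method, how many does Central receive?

The standard divisor is 75020/16 ≈ 4688.75.
Standard quotas: Highland 3.1947, South 2.3049, North 2.7139, West 3.1185, Central 0.2120, Lowland 1.5859, Coastal 2.8701.
Lower quotas: Highland 3, South 2, North 2, West 3, Central 0, Lowland 1, Coastal 2 (sum 13, leaving 3 seats).
Remainders in descending order: Coastal 0.8701, North 0.7139, Lowland 0.5859, South 0.3049, Central 0.2120, Highland 0.1947, West 0.1185.
Largest remainders: Coastal, North, Lowland receive the extra seats.
Central receives 0.

0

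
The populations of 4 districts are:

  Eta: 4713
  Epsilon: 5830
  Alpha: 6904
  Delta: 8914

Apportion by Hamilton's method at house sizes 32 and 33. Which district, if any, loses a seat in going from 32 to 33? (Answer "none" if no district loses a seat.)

At 32 seats: Eta 6, Epsilon 7, Alpha 8, Delta 11.
At 33 seats: Eta 6, Epsilon 7, Alpha 9, Delta 11.
No district's allocation decreased.

none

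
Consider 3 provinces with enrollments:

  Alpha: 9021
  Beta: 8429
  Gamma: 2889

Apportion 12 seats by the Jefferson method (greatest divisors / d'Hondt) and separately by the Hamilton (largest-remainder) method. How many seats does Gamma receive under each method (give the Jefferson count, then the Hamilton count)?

1 and 2

Jefferson: Alpha 6, Beta 5, Gamma 1.
Hamilton: Alpha 5, Beta 5, Gamma 2.
Gamma gets 1 under Jefferson and 2 under Hamilton.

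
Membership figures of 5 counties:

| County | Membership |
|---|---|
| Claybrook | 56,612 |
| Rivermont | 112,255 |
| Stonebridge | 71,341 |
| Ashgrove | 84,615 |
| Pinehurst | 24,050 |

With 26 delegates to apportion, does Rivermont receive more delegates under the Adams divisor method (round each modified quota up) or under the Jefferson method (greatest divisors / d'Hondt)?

Jefferson

Adams: Claybrook 4, Rivermont 8, Stonebridge 6, Ashgrove 6, Pinehurst 2.
Jefferson: Claybrook 4, Rivermont 9, Stonebridge 5, Ashgrove 7, Pinehurst 1.
Rivermont gets 8 under Adams and 9 under Jefferson.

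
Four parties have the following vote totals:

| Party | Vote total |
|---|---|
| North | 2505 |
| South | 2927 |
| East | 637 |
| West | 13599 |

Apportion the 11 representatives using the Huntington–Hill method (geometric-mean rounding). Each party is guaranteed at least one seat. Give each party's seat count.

With divisor 1943: modified quotas North 1.289, South 1.506, East 0.328, West 6.999.
Geometric-mean thresholds: North √(1·2)=1.414, South √(1·2)=1.414, East (min 1), West √(6·7)=6.481.
Each quota rounded against its threshold gives North 1, South 2, East 1, West 7 (total 11).

North 1; South 2; East 1; West 7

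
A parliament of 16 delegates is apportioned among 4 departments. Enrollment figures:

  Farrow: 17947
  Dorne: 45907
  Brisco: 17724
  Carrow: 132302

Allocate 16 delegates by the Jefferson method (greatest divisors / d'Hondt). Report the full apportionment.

Farrow=1, Dorne=3, Brisco=1, Carrow=11

Standard divisor 213880/16 ≈ 13367.5; standard quotas: Farrow 1.343, Dorne 3.434, Brisco 1.326, Carrow 9.897.
Rounding down gives 1, 3, 1, 9 = 14 seats, so the divisor must be adjusted.
With modified divisor 11800: modified quotas Farrow 1.521, Dorne 3.890, Brisco 1.502, Carrow 11.212.
Rounding down: Farrow 1, Dorne 3, Brisco 1, Carrow 11 (total 16).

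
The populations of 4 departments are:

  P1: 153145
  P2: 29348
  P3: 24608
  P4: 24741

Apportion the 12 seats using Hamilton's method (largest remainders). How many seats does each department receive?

P1 8, P2 2, P3 1, P4 1

Standard divisor: 231842 ÷ 12 ≈ 19320.167.
Standard quotas: P1 7.9267, P2 1.5190, P3 1.2737, P4 1.2806.
Lower quotas: P1 7, P2 1, P3 1, P4 1 (sum 10, leaving 2 seats).
Remainders in descending order: P1 0.9267, P2 0.5190, P4 0.2806, P3 0.2737.
The surplus seats go to P1, P2.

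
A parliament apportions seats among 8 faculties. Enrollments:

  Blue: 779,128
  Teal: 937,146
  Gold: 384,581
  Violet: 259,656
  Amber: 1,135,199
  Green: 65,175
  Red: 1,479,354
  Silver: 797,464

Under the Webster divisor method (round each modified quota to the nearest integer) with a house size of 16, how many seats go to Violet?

1

Standard divisor 5837703/16 ≈ 364856.438; standard quotas: Blue 2.135, Teal 2.569, Gold 1.054, Violet 0.712, Amber 3.111, Green 0.179, Red 4.055, Silver 2.186.
Rounding to the nearest integer gives Blue 2, Teal 3, Gold 1, Violet 1, Amber 3, Green 0, Red 4, Silver 2 — total 16, matching the house size, so no adjustment is needed.
Violet receives 1.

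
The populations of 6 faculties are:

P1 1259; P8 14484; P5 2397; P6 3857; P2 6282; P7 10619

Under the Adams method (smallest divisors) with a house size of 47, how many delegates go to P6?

5

Standard divisor 38898/47 ≈ 827.617; standard quotas: P1 1.521, P8 17.501, P5 2.896, P6 4.660, P2 7.590, P7 12.831.
Rounding up gives 2, 18, 3, 5, 8, 13 = 49 seats, so the divisor must be adjusted.
With modified divisor 890: modified quotas P1 1.415, P8 16.274, P5 2.693, P6 4.334, P2 7.058, P7 11.931.
Rounding up: P1 2, P8 17, P5 3, P6 5, P2 8, P7 12 (total 47).
P6 receives 5.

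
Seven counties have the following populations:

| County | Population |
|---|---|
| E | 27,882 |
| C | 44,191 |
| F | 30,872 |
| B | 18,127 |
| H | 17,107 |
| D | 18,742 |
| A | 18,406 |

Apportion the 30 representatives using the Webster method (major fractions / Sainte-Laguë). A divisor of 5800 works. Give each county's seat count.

E 5, C 8, F 5, B 3, H 3, D 3, A 3

With modified divisor 5800: modified quotas E 4.807, C 7.619, F 5.323, B 3.125, H 2.949, D 3.231, A 3.173.
Rounding to the nearest integer: E 5, C 8, F 5, B 3, H 3, D 3, A 3 (total 30).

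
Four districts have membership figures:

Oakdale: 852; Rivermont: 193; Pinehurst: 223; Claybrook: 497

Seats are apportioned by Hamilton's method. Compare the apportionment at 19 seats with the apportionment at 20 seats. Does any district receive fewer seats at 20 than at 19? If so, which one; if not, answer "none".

At 19 seats: Oakdale 9, Rivermont 2, Pinehurst 3, Claybrook 5.
At 20 seats: Oakdale 10, Rivermont 2, Pinehurst 2, Claybrook 6.
Pinehurst drops from 3 to 2.

Pinehurst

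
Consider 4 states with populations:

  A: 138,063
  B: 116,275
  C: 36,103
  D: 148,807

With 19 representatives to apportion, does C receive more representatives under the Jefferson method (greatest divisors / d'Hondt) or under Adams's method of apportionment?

Adams

Jefferson: A 6, B 5, C 1, D 7.
Adams: A 6, B 5, C 2, D 6.
C gets 1 under Jefferson and 2 under Adams.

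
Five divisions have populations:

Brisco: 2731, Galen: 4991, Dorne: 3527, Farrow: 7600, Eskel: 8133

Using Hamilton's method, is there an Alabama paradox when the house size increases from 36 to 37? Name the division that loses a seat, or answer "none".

none

At 36 seats: Brisco 3, Galen 7, Dorne 5, Farrow 10, Eskel 11.
At 37 seats: Brisco 4, Galen 7, Dorne 5, Farrow 10, Eskel 11.
No division's allocation decreased.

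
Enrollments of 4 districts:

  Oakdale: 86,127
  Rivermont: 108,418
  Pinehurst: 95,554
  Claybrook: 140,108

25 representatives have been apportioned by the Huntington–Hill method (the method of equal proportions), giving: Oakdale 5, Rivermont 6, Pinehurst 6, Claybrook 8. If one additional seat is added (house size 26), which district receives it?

Priority for the next seat is population ÷ (√(s·(s+1))).
Priorities: Oakdale 15724.567, Rivermont 16729.261, Pinehurst 14744.302, Claybrook 16511.886.
Highest priority: Rivermont.

Rivermont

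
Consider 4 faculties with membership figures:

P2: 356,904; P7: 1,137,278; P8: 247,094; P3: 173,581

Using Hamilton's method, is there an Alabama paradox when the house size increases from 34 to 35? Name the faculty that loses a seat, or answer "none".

P8

At 34 seats: P2 6, P7 20, P8 5, P3 3.
At 35 seats: P2 7, P7 21, P8 4, P3 3.
P8 drops from 5 to 4.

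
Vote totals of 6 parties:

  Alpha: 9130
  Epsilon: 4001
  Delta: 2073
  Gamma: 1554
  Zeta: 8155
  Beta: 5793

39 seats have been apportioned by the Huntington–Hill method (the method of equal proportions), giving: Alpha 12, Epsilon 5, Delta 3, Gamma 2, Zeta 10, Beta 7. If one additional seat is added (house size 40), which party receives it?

Zeta

Priority for the next seat is population ÷ (√(s·(s+1))).
Priorities: Alpha 730.985, Epsilon 730.479, Delta 598.424, Gamma 634.418, Zeta 777.549, Beta 774.122.
Highest priority: Zeta.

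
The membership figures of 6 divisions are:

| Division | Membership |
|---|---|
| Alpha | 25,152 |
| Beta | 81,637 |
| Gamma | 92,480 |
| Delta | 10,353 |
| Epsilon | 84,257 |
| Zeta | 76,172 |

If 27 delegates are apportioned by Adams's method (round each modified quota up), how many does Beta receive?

6

Standard divisor 370051/27 ≈ 13705.593; standard quotas: Alpha 1.835, Beta 5.956, Gamma 6.748, Delta 0.755, Epsilon 6.148, Zeta 5.558.
Rounding up gives 2, 6, 7, 1, 7, 6 = 29 seats, so the divisor must be adjusted.
With modified divisor 15300: modified quotas Alpha 1.644, Beta 5.336, Gamma 6.044, Delta 0.677, Epsilon 5.507, Zeta 4.979.
Rounding up: Alpha 2, Beta 6, Gamma 7, Delta 1, Epsilon 6, Zeta 5 (total 27).
Beta receives 6.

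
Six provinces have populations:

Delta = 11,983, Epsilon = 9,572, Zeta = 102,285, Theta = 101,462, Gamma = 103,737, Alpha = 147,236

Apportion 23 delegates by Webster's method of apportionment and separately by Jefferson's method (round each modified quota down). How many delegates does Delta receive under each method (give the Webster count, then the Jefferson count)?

Webster: Delta 1, Epsilon 0, Zeta 5, Theta 5, Gamma 5, Alpha 7.
Jefferson: Delta 0, Epsilon 0, Zeta 5, Theta 5, Gamma 5, Alpha 8.
Delta gets 1 under Webster and 0 under Jefferson.

1 and 0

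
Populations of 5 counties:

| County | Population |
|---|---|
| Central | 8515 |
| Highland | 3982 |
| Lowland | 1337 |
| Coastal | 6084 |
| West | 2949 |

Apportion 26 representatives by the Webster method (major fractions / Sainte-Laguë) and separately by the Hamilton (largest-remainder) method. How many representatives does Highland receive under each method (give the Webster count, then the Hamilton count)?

4 and 5

Webster: Central 10, Highland 4, Lowland 2, Coastal 7, West 3.
Hamilton: Central 10, Highland 5, Lowland 1, Coastal 7, West 3.
Highland gets 4 under Webster and 5 under Hamilton.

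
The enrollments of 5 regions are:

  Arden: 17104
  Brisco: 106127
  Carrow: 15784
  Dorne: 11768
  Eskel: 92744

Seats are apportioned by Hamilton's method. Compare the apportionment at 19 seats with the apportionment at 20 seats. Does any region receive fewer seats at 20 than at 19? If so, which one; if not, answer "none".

At 19 seats: Arden 2, Brisco 8, Carrow 1, Dorne 1, Eskel 7.
At 20 seats: Arden 1, Brisco 9, Carrow 1, Dorne 1, Eskel 8.
Arden drops from 2 to 1.

Arden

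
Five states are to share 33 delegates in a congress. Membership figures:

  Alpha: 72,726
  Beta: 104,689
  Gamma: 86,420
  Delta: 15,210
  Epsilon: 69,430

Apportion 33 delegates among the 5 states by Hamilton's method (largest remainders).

The standard divisor is 348475/33 ≈ 10559.848.
Standard quotas: Alpha 6.8870, Beta 9.9139, Gamma 8.1838, Delta 1.4404, Epsilon 6.5749.
Lower quotas: Alpha 6, Beta 9, Gamma 8, Delta 1, Epsilon 6 (sum 30, leaving 3 seats).
Remainders in descending order: Beta 0.9139, Alpha 0.8870, Epsilon 0.5749, Delta 0.4404, Gamma 0.1838.
Largest remainders: Beta, Alpha, Epsilon receive the extra seats.

Alpha 7, Beta 10, Gamma 8, Delta 1, Epsilon 7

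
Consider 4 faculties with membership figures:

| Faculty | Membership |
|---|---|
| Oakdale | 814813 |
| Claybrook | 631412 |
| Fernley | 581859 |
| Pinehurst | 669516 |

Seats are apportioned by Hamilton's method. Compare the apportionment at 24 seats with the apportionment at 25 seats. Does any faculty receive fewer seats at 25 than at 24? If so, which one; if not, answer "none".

none

At 24 seats: Oakdale 7, Claybrook 6, Fernley 5, Pinehurst 6.
At 25 seats: Oakdale 8, Claybrook 6, Fernley 5, Pinehurst 6.
No faculty's allocation decreased.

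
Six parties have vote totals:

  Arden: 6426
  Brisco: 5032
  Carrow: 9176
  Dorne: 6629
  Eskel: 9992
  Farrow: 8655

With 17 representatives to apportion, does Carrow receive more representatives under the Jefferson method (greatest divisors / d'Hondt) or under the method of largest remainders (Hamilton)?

Jefferson

Jefferson: Arden 2, Brisco 2, Carrow 4, Dorne 2, Eskel 4, Farrow 3.
Hamilton: Arden 2, Brisco 2, Carrow 3, Dorne 3, Eskel 4, Farrow 3.
Carrow gets 4 under Jefferson and 3 under Hamilton.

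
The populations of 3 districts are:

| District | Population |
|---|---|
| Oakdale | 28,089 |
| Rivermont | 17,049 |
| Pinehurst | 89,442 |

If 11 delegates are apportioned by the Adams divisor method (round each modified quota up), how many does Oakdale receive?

2

Standard divisor 134580/11 ≈ 12234.545; standard quotas: Oakdale 2.296, Rivermont 1.394, Pinehurst 7.311.
Rounding up gives 3, 2, 8 = 13 seats, so the divisor must be adjusted.
With modified divisor 14500: modified quotas Oakdale 1.937, Rivermont 1.176, Pinehurst 6.168.
Rounding up: Oakdale 2, Rivermont 2, Pinehurst 7 (total 11).
Oakdale receives 2.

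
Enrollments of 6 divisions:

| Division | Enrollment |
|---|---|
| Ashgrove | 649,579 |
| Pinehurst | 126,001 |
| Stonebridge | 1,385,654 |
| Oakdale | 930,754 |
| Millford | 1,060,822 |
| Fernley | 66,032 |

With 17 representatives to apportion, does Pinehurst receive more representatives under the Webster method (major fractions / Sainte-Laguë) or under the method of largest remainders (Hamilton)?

Webster

Webster: Ashgrove 3, Pinehurst 1, Stonebridge 5, Oakdale 4, Millford 4, Fernley 0.
Hamilton: Ashgrove 3, Pinehurst 0, Stonebridge 6, Oakdale 4, Millford 4, Fernley 0.
Pinehurst gets 1 under Webster and 0 under Hamilton.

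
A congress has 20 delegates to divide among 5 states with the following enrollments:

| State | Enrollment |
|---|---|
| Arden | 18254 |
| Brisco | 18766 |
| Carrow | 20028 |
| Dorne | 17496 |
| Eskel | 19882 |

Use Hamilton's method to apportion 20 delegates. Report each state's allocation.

Arden: 4; Brisco: 4; Carrow: 4; Dorne: 4; Eskel: 4

The standard divisor is 94426/20 ≈ 4721.3.
Standard quotas: Arden 3.8663, Brisco 3.9748, Carrow 4.2421, Dorne 3.7058, Eskel 4.2111.
Lower quotas: Arden 3, Brisco 3, Carrow 4, Dorne 3, Eskel 4 (sum 17, leaving 3 seats).
Remainders in descending order: Brisco 0.9748, Arden 0.8663, Dorne 0.7058, Carrow 0.2421, Eskel 0.2111.
Largest remainders: Brisco, Arden, Dorne receive the extra seats.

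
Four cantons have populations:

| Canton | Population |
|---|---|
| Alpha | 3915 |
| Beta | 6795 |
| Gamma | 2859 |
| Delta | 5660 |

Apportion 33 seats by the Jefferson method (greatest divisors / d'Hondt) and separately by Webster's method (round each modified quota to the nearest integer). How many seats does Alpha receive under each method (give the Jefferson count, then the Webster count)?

Jefferson: Alpha 6, Beta 12, Gamma 5, Delta 10.
Webster: Alpha 7, Beta 11, Gamma 5, Delta 10.
Alpha gets 6 under Jefferson and 7 under Webster.

6 and 7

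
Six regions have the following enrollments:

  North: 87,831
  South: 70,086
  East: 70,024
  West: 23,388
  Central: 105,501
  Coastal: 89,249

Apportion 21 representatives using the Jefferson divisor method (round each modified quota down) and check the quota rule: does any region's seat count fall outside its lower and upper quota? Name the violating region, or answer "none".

Standard quotas: North 4.135, South 3.299, East 3.297, West 1.101, Central 4.967, Coastal 4.202.
Jefferson allocation: North 4, South 3, East 3, West 1, Central 5, Coastal 5.
Every allocation lies between the lower and upper quota.

none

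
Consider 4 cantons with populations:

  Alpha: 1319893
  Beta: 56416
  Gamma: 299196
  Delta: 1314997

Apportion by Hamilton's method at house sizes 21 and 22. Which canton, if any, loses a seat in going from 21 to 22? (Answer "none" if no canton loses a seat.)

At 21 seats: Alpha 9, Beta 1, Gamma 2, Delta 9.
At 22 seats: Alpha 10, Beta 0, Gamma 2, Delta 10.
Beta drops from 1 to 0.

Beta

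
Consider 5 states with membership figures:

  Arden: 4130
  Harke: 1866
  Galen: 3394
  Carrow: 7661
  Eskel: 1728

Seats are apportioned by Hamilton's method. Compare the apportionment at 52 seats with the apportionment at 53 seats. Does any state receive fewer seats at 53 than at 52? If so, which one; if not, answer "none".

none

At 52 seats: Arden 12, Harke 5, Galen 9, Carrow 21, Eskel 5.
At 53 seats: Arden 12, Harke 5, Galen 9, Carrow 22, Eskel 5.
No state's allocation decreased.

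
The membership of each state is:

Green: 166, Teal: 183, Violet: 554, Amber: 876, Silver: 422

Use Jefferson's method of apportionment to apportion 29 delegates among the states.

Green=2; Teal=2; Violet=7; Amber=12; Silver=6

Standard divisor 2201/29 ≈ 75.897; standard quotas: Green 2.187, Teal 2.411, Violet 7.299, Amber 11.542, Silver 5.560.
Rounding down gives 2, 2, 7, 11, 5 = 27 seats, so the divisor must be adjusted.
With modified divisor 70: modified quotas Green 2.371, Teal 2.614, Violet 7.914, Amber 12.514, Silver 6.029.
Rounding down: Green 2, Teal 2, Violet 7, Amber 12, Silver 6 (total 29).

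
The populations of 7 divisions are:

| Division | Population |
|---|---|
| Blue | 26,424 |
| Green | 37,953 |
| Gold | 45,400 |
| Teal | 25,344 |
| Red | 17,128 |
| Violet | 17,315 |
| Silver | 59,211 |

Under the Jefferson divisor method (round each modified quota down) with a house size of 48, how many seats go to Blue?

Standard divisor 228775/48 ≈ 4766.146; standard quotas: Blue 5.544, Green 7.963, Gold 9.526, Teal 5.318, Red 3.594, Violet 3.633, Silver 12.423.
Rounding down gives 5, 7, 9, 5, 3, 3, 12 = 44 seats, so the divisor must be adjusted.
With modified divisor 4370: modified quotas Blue 6.047, Green 8.685, Gold 10.389, Teal 5.800, Red 3.919, Violet 3.962, Silver 13.549.
Rounding down: Blue 6, Green 8, Gold 10, Teal 5, Red 3, Violet 3, Silver 13 (total 48).
Blue receives 6.

6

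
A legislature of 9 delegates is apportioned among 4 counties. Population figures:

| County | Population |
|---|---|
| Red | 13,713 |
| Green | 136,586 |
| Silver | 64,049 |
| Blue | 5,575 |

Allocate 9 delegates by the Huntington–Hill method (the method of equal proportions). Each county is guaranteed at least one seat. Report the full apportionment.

Red 1; Green 5; Silver 2; Blue 1

With divisor 28345: modified quotas Red 0.484, Green 4.819, Silver 2.260, Blue 0.197.
Geometric-mean thresholds: Red (min 1), Green √(4·5)=4.472, Silver √(2·3)=2.449, Blue (min 1).
Each quota rounded against its threshold gives Red 1, Green 5, Silver 2, Blue 1 (total 9).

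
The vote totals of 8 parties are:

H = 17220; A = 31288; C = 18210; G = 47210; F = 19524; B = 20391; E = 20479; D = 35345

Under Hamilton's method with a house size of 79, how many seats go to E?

Standard divisor: 209667 ÷ 79 ≈ 2654.013.
Standard quotas: H 6.4883, A 11.7889, C 6.8613, G 17.7882, F 7.3564, B 7.6831, E 7.7162, D 13.3176.
Lower quotas: H 6, A 11, C 6, G 17, F 7, B 7, E 7, D 13 (sum 74, leaving 5 seats).
Remainders in descending order: C 0.8613, A 0.7889, G 0.7882, E 0.7162, B 0.6831, H 0.4883, F 0.3564, D 0.3176.
Largest remainders: C, A, G, E, B receive the extra seats.
E receives 8.

8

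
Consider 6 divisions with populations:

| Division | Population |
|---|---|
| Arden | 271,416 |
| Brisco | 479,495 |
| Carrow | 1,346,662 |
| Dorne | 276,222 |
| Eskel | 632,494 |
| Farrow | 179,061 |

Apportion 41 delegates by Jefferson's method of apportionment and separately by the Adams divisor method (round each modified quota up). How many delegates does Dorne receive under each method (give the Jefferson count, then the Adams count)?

3 and 4

Jefferson: Arden 3, Brisco 6, Carrow 19, Dorne 3, Eskel 8, Farrow 2.
Adams: Arden 4, Brisco 6, Carrow 16, Dorne 4, Eskel 8, Farrow 3.
Dorne gets 3 under Jefferson and 4 under Adams.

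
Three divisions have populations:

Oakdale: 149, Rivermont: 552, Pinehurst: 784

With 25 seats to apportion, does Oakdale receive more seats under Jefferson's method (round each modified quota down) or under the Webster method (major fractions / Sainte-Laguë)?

Jefferson: Oakdale 2, Rivermont 9, Pinehurst 14.
Webster: Oakdale 3, Rivermont 9, Pinehurst 13.
Oakdale gets 2 under Jefferson and 3 under Webster.

Webster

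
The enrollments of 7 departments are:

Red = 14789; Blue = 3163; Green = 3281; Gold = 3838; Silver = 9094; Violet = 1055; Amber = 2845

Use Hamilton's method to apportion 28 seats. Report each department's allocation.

Red: 11; Blue: 2; Green: 2; Gold: 3; Silver: 7; Violet: 1; Amber: 2

Standard divisor: 38065 ÷ 28 ≈ 1359.464.
Standard quotas: Red 10.8785, Blue 2.3267, Green 2.4135, Gold 2.8232, Silver 6.6894, Violet 0.7760, Amber 2.0927.
Lower quotas: Red 10, Blue 2, Green 2, Gold 2, Silver 6, Violet 0, Amber 2 (sum 24, leaving 4 seats).
Remainders in descending order: Red 0.8785, Gold 0.8232, Violet 0.7760, Silver 0.6894, Green 0.4135, Blue 0.3267, Amber 0.0927.
The surplus seats go to Red, Gold, Violet, Silver.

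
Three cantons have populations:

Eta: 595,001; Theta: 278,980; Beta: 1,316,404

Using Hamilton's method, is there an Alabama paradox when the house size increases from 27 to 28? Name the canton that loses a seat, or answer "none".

Theta

At 27 seats: Eta 7, Theta 4, Beta 16.
At 28 seats: Eta 8, Theta 3, Beta 17.
Theta drops from 4 to 3.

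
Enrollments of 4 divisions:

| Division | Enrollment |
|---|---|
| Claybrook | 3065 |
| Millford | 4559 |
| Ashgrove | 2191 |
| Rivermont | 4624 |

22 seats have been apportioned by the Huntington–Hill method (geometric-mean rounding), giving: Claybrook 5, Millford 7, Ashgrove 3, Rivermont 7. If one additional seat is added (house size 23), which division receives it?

Ashgrove

Priority for the next seat is population ÷ (√(s·(s+1))).
Priorities: Claybrook 559.590, Millford 609.222, Ashgrove 632.487, Rivermont 617.908.
Highest priority: Ashgrove.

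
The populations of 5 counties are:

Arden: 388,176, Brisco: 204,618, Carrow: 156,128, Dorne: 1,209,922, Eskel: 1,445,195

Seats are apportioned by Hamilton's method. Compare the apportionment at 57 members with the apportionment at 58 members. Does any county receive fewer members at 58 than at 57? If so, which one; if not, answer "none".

Arden

At 57 seats: Arden 7, Brisco 3, Carrow 3, Dorne 20, Eskel 24.
At 58 seats: Arden 6, Brisco 3, Carrow 3, Dorne 21, Eskel 25.
Arden drops from 7 to 6.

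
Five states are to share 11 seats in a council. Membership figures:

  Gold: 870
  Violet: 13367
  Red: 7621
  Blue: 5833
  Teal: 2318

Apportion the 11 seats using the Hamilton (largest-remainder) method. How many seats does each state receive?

The standard divisor is 30009/11 ≈ 2728.091.
Standard quotas: Gold 0.3189, Violet 4.8998, Red 2.7935, Blue 2.1381, Teal 0.8497.
Lower quotas: Gold 0, Violet 4, Red 2, Blue 2, Teal 0 (sum 8, leaving 3 seats).
Remainders in descending order: Violet 0.8998, Teal 0.8497, Red 0.7935, Gold 0.3189, Blue 0.1381.
Largest remainders: Violet, Teal, Red receive the extra seats.

Gold 0; Violet 5; Red 3; Blue 2; Teal 1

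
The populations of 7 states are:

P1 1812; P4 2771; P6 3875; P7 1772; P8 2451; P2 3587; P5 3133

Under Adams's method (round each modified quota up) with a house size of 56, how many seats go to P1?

Standard divisor 19401/56 ≈ 346.446; standard quotas: P1 5.230, P4 7.998, P6 11.185, P7 5.115, P8 7.075, P2 10.354, P5 9.043.
Rounding up gives 6, 8, 12, 6, 8, 11, 10 = 61 seats, so the divisor must be adjusted.
With modified divisor 360: modified quotas P1 5.033, P4 7.697, P6 10.764, P7 4.922, P8 6.808, P2 9.964, P5 8.703.
Rounding up: P1 6, P4 8, P6 11, P7 5, P8 7, P2 10, P5 9 (total 56).
P1 receives 6.

6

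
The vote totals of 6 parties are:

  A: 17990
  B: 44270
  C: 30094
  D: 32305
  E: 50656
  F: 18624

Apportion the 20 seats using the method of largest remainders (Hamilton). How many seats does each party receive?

A 2, B 5, C 3, D 3, E 5, F 2

The standard divisor is 193939/20 ≈ 9696.95.
Standard quotas: A 1.8552, B 4.5654, C 3.1035, D 3.3315, E 5.2239, F 1.9206.
Lower quotas: A 1, B 4, C 3, D 3, E 5, F 1 (sum 17, leaving 3 seats).
Remainders in descending order: F 0.9206, A 0.8552, B 0.5654, D 0.3315, E 0.2239, C 0.1035.
Largest remainders: F, A, B receive the extra seats.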